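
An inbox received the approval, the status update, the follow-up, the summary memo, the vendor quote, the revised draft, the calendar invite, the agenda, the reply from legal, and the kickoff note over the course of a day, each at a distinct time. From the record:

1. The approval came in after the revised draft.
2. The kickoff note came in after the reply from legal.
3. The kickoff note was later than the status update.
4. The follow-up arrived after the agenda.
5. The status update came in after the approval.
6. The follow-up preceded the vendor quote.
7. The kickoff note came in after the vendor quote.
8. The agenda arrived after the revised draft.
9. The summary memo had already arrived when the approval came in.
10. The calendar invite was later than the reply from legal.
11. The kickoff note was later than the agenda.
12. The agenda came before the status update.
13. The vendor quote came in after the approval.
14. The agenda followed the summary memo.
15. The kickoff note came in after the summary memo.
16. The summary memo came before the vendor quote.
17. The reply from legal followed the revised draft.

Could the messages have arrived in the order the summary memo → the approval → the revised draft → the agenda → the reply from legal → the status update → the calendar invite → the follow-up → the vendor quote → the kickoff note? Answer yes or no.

The constraints require the revised draft before the approval, but in the proposed sequence the approval appears ahead of the revised draft. That one violation is enough.

no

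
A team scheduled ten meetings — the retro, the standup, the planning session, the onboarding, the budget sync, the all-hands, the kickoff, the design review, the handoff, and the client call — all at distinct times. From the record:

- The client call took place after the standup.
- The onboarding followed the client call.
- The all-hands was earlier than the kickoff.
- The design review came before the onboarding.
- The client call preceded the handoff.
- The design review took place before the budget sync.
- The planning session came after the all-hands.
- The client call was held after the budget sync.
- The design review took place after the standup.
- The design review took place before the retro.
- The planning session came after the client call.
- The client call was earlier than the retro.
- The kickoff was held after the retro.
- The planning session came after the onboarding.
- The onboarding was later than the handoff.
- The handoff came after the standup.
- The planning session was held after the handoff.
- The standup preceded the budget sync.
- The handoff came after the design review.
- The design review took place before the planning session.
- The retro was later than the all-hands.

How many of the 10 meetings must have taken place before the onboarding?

5

Directly stated before the onboarding: the client call, the design review, and the handoff.
The budget sync reaches the onboarding via the budget sync → the client call → the onboarding.
The standup reaches the onboarding via the standup → the client call → the onboarding.
That's the budget sync, the client call, the design review, the handoff, and the standup — 5 in all.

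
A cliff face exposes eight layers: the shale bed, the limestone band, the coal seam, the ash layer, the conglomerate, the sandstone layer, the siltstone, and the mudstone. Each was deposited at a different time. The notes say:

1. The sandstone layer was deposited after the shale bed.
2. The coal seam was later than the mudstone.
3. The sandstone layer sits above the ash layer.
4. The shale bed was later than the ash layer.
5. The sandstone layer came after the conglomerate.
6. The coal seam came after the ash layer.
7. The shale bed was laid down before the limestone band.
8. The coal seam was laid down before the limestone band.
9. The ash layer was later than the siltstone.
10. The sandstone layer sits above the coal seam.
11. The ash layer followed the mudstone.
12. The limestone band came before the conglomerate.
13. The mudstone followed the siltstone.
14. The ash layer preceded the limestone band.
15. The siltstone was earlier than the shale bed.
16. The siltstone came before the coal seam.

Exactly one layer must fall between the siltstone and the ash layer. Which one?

Tracing the constraints gives the siltstone → the mudstone → the ash layer, so the mudstone sits after the siltstone and before the ash layer.
No other layer is forced both after the siltstone and before the ash layer.

the mudstone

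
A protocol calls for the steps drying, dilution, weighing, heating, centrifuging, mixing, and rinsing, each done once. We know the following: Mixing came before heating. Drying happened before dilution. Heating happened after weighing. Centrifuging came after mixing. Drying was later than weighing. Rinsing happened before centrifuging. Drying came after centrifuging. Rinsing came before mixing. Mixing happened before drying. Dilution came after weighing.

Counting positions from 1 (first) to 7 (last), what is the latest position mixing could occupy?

3

Mixing must come before centrifuging, dilution, drying, and heating — 4 steps forced after it.
Everything else can be placed before mixing in some valid order, so mixing can sit as late as position 7 − 4 = 3.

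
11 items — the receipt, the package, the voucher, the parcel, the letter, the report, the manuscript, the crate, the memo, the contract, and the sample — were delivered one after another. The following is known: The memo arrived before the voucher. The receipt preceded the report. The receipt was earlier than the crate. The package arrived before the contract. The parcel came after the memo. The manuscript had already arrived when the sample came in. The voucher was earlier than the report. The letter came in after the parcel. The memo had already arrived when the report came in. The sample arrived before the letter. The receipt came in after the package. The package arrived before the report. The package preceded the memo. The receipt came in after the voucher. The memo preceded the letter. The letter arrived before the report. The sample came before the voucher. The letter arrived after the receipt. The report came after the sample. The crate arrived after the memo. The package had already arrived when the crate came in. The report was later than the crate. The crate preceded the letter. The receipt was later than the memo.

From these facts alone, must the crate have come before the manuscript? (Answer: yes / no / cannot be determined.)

Tracing the constraints gives the manuscript → the sample → the voucher → the receipt → the crate, so the manuscript must come before the crate.
That means the crate cannot be before the manuscript.

no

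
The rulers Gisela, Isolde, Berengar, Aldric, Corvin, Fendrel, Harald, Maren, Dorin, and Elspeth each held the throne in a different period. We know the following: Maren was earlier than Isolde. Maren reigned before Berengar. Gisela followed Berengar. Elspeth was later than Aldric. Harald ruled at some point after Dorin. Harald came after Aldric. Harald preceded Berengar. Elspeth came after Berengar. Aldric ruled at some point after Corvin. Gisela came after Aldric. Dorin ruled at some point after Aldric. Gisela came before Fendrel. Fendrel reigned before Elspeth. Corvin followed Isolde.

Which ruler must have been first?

Maren

Maren has a chain of constraints placing them before every other ruler, so Maren must be first.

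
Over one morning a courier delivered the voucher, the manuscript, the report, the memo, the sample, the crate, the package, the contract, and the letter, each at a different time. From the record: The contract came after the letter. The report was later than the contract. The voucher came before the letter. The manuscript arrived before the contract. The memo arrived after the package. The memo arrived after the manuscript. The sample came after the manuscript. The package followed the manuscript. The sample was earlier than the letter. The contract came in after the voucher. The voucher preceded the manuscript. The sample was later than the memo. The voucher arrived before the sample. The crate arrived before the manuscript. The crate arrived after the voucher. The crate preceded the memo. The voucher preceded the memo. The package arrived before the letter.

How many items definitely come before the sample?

Directly stated before the sample: the manuscript, the memo, and the voucher.
The crate reaches the sample via the crate → the memo → the sample.
The package reaches the sample via the package → the memo → the sample.
That's the crate, the manuscript, the memo, the package, and the voucher — 5 in all.

5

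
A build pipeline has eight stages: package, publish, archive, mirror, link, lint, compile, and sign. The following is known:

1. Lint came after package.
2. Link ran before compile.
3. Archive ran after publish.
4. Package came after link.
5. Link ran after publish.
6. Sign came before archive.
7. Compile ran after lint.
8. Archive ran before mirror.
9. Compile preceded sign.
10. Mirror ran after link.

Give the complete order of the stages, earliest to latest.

publish, link, package, lint, compile, sign, archive, mirror

The constraints fix every adjacent pair, so only one ordering works:
publish → link → package → lint → compile → sign → archive → mirror.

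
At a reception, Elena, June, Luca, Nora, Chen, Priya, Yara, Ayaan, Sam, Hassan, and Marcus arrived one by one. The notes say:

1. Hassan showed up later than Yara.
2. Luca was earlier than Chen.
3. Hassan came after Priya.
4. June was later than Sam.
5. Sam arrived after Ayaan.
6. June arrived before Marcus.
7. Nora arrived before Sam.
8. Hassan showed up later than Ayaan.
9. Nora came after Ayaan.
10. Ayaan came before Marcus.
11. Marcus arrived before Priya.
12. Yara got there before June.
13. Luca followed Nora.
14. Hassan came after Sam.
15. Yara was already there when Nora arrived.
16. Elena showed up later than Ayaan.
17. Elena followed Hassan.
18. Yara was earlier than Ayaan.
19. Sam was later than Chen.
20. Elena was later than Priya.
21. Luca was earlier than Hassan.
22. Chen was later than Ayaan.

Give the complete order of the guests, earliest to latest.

The constraints fix every adjacent pair, so only one ordering works:
Yara → Ayaan → Nora → Luca → Chen → Sam → June → Marcus → Priya → Hassan → Elena.

Yara, Ayaan, Nora, Luca, Chen, Sam, June, Marcus, Priya, Hassan, Elena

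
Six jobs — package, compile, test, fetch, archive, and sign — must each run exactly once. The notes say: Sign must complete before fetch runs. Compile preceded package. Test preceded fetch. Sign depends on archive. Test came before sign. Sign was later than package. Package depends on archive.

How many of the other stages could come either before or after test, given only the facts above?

3

Forced after test: fetch and sign.
That leaves archive, compile, and package with no forced order relative to test — 3.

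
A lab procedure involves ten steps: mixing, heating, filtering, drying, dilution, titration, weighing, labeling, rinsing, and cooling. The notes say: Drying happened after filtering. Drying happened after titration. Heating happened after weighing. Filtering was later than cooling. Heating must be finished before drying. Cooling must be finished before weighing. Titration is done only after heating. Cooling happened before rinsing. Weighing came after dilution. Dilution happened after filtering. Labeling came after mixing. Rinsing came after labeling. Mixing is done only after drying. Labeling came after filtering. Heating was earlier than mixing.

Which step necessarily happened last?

rinsing

Every other step has a chain of constraints placing it before rinsing, so rinsing is last.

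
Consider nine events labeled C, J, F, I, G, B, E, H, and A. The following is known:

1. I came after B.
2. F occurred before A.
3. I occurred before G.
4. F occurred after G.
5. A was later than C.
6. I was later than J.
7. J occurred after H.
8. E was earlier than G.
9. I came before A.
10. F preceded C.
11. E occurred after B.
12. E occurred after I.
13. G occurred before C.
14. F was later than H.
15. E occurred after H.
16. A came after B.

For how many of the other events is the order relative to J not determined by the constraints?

Forced before J: H; forced after J: A, C, E, F, G, and I.
That leaves B with no forced order relative to J — 1.

1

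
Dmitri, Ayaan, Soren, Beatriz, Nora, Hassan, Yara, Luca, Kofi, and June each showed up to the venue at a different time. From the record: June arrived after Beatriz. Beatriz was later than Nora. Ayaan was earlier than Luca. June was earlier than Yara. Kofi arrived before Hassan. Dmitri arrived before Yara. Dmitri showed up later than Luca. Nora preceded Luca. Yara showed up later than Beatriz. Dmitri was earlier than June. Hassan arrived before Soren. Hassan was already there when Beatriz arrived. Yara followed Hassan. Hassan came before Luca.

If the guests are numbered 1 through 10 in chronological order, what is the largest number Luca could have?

7

Luca must come before Dmitri, June, and Yara — 3 guests forced after them.
Everything else can be placed before Luca in some valid order, so Luca can sit as late as position 10 − 3 = 7.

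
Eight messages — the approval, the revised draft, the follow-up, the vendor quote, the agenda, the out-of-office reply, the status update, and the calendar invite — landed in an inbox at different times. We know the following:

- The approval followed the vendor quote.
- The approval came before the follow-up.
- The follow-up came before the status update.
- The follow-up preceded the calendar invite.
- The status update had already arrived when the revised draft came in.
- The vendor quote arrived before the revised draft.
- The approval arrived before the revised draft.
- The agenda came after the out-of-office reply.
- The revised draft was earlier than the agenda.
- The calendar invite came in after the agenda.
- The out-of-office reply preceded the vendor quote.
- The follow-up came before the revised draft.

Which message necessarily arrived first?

the out-of-office reply

The out-of-office reply has a chain of constraints placing it before every other message, so the out-of-office reply must be first.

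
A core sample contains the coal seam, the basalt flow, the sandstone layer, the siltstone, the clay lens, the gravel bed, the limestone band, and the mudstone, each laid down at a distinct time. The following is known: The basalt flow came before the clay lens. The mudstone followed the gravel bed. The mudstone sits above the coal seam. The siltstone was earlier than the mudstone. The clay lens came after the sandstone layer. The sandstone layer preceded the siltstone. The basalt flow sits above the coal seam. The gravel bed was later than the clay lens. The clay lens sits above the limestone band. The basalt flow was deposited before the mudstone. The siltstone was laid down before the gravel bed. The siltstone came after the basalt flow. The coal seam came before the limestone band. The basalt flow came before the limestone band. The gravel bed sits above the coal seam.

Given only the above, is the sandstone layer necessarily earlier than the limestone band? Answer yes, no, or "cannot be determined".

cannot be determined

No chain of stated constraints runs from the sandstone layer to the limestone band, and none runs from the limestone band to the sandstone layer either.
So the relative order of the sandstone layer and the limestone band is not fixed by the given facts.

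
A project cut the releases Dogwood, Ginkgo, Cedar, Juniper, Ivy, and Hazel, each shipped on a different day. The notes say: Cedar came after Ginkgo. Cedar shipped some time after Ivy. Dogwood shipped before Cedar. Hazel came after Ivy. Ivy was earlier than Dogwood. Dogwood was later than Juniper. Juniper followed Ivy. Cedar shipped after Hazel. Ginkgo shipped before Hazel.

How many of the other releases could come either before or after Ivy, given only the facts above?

Forced after Ivy: Cedar, Dogwood, Hazel, and Juniper.
That leaves Ginkgo with no forced order relative to Ivy — 1.

1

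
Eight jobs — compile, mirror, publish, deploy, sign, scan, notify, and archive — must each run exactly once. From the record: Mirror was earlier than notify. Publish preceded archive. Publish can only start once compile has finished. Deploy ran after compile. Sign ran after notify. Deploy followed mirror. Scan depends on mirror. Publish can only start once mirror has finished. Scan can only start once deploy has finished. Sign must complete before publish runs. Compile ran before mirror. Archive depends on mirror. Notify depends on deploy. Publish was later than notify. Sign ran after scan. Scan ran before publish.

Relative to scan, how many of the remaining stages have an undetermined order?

1

Forced before scan: compile, deploy, and mirror; forced after scan: archive, publish, and sign.
That leaves notify with no forced order relative to scan — 1.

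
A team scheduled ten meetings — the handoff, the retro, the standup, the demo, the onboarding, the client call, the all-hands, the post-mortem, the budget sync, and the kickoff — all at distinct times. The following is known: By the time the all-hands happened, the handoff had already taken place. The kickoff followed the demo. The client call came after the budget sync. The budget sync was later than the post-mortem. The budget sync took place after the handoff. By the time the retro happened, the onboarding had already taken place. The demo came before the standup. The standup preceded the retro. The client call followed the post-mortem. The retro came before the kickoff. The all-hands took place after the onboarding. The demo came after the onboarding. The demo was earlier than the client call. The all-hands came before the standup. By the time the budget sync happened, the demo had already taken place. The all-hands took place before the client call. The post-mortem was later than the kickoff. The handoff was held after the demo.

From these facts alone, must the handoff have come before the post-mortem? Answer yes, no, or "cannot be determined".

Chain the constraints: the handoff → the all-hands → the standup → the retro → the kickoff → the post-mortem. Each link is directly stated, so the handoff comes before the post-mortem.

yes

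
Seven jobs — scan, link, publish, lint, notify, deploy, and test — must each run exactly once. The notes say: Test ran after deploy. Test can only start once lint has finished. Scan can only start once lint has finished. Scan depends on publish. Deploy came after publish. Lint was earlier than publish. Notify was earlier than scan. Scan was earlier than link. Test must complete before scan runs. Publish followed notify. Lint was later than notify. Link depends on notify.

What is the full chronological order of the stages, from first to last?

notify, lint, publish, deploy, test, scan, link

The constraints fix every adjacent pair, so only one ordering works:
notify → lint → publish → deploy → test → scan → link.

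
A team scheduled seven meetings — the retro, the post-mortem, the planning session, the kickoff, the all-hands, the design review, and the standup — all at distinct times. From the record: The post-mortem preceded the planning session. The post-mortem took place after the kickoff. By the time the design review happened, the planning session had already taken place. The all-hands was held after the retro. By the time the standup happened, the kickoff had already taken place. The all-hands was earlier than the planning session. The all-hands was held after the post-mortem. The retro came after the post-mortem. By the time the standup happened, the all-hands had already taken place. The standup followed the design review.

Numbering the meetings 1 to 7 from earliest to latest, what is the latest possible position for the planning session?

The planning session must come before the design review and the standup — 2 meetings forced after it.
Everything else can be placed before the planning session in some valid order, so the planning session can sit as late as position 7 − 2 = 5.

5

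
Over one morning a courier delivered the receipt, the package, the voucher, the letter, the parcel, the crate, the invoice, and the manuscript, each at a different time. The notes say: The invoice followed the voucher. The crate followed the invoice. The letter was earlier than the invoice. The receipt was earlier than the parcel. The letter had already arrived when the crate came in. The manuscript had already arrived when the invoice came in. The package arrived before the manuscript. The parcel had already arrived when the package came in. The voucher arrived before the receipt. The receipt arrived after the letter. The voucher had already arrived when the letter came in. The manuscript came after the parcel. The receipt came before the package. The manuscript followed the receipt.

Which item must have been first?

the voucher

The voucher has a chain of constraints placing it before every other item, so the voucher must be first.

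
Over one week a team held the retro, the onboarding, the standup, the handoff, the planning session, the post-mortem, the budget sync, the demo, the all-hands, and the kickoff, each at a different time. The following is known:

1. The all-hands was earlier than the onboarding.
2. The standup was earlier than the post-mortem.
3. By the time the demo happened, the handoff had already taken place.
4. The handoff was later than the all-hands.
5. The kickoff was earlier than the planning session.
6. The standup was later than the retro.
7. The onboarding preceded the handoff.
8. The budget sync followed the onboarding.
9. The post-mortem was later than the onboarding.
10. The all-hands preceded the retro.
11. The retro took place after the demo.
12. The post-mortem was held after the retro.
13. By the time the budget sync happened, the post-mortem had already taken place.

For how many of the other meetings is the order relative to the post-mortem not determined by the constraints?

2

Forced before the post-mortem: the all-hands, the demo, the handoff, the onboarding, the retro, and the standup; forced after the post-mortem: the budget sync.
That leaves the kickoff and the planning session with no forced order relative to the post-mortem — 2.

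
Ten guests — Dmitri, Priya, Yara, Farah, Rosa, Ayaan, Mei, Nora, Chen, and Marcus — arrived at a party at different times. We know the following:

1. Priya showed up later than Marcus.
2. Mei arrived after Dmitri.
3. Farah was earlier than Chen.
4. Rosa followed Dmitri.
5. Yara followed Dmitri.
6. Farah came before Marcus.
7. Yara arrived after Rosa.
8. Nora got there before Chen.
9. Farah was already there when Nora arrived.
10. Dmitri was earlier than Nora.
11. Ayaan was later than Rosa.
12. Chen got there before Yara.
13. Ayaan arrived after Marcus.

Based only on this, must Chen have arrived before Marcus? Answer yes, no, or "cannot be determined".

No chain of stated constraints runs from Chen to Marcus, and none runs from Marcus to Chen either.
So the relative order of Chen and Marcus is not fixed by the given facts.

cannot be determined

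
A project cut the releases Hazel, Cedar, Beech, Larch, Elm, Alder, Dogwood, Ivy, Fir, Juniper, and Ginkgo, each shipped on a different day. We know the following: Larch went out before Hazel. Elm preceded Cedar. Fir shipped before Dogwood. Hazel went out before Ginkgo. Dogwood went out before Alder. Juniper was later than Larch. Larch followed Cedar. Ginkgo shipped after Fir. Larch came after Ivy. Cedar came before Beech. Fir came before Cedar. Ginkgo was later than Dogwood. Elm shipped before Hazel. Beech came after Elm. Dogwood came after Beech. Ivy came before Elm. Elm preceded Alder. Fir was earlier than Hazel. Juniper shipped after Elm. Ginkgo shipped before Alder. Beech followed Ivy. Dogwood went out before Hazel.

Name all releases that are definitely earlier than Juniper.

Cedar, Elm, Fir, Ivy, Larch

Directly stated before Juniper: Elm and Larch.
Cedar reaches Juniper via Cedar → Larch → Juniper.
Fir reaches Juniper via Fir → Cedar → Larch → Juniper.
Ivy reaches Juniper via Ivy → Elm → Juniper.
No chain forces Alder (or any of the others) ahead of Juniper.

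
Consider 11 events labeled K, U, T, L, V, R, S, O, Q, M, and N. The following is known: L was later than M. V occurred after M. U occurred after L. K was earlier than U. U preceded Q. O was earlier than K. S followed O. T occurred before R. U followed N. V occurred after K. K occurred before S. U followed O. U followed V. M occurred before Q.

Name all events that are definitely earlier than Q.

K, L, M, N, O, U, V

Directly stated before Q: M and U.
K reaches Q via K → U → Q.
L reaches Q via L → U → Q.
N reaches Q via N → U → Q.
Likewise O and V each reach Q by chaining the stated constraints.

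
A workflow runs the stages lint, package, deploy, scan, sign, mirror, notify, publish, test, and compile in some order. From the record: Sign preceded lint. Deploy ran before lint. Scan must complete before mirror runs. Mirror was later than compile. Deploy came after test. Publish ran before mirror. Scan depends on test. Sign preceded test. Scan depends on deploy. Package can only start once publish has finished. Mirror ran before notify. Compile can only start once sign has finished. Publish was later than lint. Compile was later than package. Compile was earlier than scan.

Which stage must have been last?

notify

Every other stage has a chain of constraints placing it before notify, so notify is last.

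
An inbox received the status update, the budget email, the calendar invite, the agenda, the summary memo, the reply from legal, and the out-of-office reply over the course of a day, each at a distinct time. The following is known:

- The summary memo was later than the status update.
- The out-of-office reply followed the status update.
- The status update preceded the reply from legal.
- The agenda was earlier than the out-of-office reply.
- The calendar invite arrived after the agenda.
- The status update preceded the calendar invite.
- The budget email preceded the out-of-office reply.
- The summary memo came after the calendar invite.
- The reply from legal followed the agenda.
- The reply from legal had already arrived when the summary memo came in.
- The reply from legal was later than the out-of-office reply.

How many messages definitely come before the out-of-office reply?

3

Directly stated before the out-of-office reply: the agenda, the budget email, and the status update.
No chain forces the calendar invite (or any of the others) ahead of the out-of-office reply.
That's the agenda, the budget email, and the status update — 3 in all.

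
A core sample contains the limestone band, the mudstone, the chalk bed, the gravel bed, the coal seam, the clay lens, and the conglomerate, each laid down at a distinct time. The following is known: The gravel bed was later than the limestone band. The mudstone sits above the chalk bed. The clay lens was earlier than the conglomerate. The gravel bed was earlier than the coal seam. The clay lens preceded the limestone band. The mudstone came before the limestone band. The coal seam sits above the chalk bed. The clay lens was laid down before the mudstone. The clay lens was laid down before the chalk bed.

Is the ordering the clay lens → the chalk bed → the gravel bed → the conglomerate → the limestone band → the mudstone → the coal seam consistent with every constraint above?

no

The constraints require the limestone band before the gravel bed, but in the proposed sequence the gravel bed appears ahead of the limestone band. That one violation is enough.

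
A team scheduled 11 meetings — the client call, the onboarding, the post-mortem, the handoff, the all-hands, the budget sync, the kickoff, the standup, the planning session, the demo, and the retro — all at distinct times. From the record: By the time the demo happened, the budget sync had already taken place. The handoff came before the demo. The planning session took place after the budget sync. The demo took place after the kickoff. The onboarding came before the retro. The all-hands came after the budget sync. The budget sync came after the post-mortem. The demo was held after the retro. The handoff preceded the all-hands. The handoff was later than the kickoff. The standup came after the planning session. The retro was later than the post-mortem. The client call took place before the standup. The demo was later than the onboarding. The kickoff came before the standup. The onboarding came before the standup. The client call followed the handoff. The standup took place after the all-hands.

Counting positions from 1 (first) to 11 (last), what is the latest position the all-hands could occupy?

The all-hands must come before the standup — 1 meeting forced after it.
Everything else can be placed before the all-hands in some valid order, so the all-hands can sit as late as position 11 − 1 = 10.

10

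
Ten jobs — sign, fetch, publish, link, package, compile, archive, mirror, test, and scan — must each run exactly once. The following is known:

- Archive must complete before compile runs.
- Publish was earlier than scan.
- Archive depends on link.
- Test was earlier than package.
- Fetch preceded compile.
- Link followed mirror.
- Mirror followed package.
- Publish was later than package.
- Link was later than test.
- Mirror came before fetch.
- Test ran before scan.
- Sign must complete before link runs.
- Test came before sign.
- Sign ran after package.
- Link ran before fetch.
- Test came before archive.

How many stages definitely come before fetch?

5

Directly stated before fetch: link and mirror.
Package reaches fetch via package → mirror → fetch.
Sign reaches fetch via sign → link → fetch.
Test reaches fetch via test → link → fetch.
No chain forces scan (or any of the others) ahead of fetch.
That's link, mirror, package, sign, and test — 5 in all.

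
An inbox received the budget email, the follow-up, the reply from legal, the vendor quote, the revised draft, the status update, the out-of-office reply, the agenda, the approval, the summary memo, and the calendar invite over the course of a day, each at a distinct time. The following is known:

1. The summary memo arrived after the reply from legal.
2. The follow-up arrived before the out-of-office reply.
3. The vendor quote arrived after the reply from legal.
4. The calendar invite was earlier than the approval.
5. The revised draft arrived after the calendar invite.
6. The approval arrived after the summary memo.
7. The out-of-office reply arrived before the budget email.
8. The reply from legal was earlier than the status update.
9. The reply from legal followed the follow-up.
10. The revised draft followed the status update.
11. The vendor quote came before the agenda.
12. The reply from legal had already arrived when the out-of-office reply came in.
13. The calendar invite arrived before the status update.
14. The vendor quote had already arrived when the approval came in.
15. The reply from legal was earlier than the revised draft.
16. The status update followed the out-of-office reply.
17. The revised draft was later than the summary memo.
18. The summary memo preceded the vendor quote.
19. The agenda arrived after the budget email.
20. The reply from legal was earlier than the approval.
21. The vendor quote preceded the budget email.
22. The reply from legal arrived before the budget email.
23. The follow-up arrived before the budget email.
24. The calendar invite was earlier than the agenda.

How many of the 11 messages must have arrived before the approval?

Directly stated before the approval: the calendar invite, the reply from legal, the summary memo, and the vendor quote.
The follow-up reaches the approval via the follow-up → the reply from legal → the approval.
That's the calendar invite, the follow-up, the reply from legal, the summary memo, and the vendor quote — 5 in all.

5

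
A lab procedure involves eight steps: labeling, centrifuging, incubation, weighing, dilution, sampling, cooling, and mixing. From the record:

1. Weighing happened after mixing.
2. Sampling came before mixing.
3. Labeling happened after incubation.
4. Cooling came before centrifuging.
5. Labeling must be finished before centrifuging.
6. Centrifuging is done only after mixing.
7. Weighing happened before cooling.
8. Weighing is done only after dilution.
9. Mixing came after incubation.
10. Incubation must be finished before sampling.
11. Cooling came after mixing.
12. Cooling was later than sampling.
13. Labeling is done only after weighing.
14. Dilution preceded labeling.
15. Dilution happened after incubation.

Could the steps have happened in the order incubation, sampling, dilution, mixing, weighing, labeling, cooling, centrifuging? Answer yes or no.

Check each stated constraint against the proposed order — e.g. sampling is ahead of cooling; incubation is ahead of labeling. Every pair is in the required order; nothing is violated.

yes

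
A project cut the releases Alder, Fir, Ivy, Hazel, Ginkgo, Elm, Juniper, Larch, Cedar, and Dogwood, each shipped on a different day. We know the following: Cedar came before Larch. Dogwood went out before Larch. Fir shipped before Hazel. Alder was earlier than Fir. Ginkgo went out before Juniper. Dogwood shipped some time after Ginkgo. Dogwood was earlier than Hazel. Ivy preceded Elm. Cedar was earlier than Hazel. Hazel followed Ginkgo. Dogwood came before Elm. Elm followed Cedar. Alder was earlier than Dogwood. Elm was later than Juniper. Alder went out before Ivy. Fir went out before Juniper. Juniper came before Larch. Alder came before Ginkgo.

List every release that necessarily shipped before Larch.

Directly stated before Larch: Cedar, Dogwood, and Juniper.
Alder reaches Larch via Alder → Dogwood → Larch.
Fir reaches Larch via Fir → Juniper → Larch.
Ginkgo reaches Larch via Ginkgo → Juniper → Larch.
No chain forces Hazel (or any of the others) ahead of Larch.

Alder, Cedar, Dogwood, Fir, Ginkgo, Juniper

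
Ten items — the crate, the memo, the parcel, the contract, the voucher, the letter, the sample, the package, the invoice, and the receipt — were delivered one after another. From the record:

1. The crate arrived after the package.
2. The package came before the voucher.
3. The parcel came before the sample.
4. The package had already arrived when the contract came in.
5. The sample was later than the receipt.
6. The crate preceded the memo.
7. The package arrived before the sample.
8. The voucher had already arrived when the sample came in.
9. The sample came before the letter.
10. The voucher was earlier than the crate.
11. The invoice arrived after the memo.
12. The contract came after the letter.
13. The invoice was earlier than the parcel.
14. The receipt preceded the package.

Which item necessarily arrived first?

The receipt has a chain of constraints placing it before every other item, so the receipt must be first.

the receipt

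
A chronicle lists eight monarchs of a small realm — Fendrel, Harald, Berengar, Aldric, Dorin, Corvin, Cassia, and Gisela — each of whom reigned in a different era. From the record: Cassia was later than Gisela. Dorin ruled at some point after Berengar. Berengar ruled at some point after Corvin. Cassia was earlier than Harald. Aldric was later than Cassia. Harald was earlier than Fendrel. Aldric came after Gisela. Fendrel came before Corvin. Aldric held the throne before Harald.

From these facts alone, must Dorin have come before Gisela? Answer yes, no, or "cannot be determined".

Tracing the constraints gives Gisela → Aldric → Harald → Fendrel → Corvin → Berengar → Dorin, so Gisela must come before Dorin.
That means Dorin cannot be before Gisela.

no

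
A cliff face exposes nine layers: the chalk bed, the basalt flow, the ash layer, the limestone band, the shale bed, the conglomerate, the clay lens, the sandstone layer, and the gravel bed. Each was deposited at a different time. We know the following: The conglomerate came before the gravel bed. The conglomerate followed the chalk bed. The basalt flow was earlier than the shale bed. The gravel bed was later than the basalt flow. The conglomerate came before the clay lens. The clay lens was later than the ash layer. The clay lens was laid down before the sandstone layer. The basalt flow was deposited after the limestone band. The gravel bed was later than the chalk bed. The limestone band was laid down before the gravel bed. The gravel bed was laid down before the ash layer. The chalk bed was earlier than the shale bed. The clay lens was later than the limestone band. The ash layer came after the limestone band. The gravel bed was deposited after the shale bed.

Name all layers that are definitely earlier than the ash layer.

the basalt flow, the chalk bed, the conglomerate, the gravel bed, the limestone band, the shale bed

Directly stated before the ash layer: the gravel bed and the limestone band.
The basalt flow reaches the ash layer via the basalt flow → the gravel bed → the ash layer.
The chalk bed reaches the ash layer via the chalk bed → the gravel bed → the ash layer.
The conglomerate reaches the ash layer via the conglomerate → the gravel bed → the ash layer.
Likewise the shale bed reaches the ash layer by chaining the stated constraints.
No chain forces the sandstone layer (or any of the others) ahead of the ash layer.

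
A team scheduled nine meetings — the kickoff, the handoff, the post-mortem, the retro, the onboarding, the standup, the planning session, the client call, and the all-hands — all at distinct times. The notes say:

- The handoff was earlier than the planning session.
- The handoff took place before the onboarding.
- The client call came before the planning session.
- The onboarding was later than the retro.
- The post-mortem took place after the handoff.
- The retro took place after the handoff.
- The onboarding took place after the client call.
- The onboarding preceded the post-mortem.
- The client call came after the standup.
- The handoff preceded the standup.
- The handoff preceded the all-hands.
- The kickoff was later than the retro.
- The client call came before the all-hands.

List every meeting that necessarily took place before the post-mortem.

the client call, the handoff, the onboarding, the retro, the standup

Directly stated before the post-mortem: the handoff and the onboarding.
The client call reaches the post-mortem via the client call → the onboarding → the post-mortem.
The retro reaches the post-mortem via the retro → the onboarding → the post-mortem.
The standup reaches the post-mortem via the standup → the client call → the onboarding → the post-mortem.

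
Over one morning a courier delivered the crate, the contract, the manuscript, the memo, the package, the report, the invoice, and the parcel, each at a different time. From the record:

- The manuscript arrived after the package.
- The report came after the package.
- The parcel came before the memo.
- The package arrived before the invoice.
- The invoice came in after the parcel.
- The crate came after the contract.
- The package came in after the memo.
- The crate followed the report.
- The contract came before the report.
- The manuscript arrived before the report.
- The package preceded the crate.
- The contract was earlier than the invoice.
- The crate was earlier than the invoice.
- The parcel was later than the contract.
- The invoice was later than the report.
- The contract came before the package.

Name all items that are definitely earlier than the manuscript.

Directly stated before the manuscript: the package.
The contract reaches the manuscript via the contract → the package → the manuscript.
The memo reaches the manuscript via the memo → the package → the manuscript.
The parcel reaches the manuscript via the parcel → the memo → the package → the manuscript.
No chain forces the invoice (or any of the others) ahead of the manuscript.

the contract, the memo, the package, the parcel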